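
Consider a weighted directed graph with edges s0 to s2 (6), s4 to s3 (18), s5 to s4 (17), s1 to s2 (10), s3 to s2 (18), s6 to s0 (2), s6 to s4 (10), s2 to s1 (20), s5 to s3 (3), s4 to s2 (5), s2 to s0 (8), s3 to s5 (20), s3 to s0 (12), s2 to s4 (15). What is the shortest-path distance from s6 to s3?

Candidate routes:
s6 - s4 - s3: 10 + 18 = 28
s6 - s0 - s2 - s4 - s3: 2 + 6 + 15 + 18 = 41
The minimum is 28.

28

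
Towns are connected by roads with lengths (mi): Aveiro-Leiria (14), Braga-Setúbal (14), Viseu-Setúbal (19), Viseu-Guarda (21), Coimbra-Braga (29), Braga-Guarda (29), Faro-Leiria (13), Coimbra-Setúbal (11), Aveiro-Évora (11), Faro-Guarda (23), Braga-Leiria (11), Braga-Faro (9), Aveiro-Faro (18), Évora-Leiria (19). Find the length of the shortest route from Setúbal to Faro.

23

Comparing a few candidate routes:
Setúbal → Coimbra → Braga → Faro: 11 + 29 + 9 = 49
Setúbal → Braga → Leiria → Faro: 14 + 11 + 13 = 38
Setúbal → Braga → Leiria → Aveiro → Faro: 14 + 11 + 14 + 18 = 57
Setúbal → Viseu → Guarda → Faro: 19 + 21 + 23 = 63
Setúbal → Braga → Faro: 14 + 9 = 23
Best route has total 23 mi.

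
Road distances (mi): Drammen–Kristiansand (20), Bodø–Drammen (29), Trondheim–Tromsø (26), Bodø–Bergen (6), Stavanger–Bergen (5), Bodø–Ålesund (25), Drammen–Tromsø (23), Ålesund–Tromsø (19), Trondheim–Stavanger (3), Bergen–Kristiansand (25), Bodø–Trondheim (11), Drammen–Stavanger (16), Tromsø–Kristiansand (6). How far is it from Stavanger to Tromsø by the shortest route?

29

A few of the Stavanger→Tromsø routes:
Stavanger → Bergen → Bodø → Trondheim → Tromsø: 5 + 6 + 11 + 26 = 48
Stavanger → Drammen → Kristiansand → Tromsø: 16 + 20 + 6 = 42
Stavanger → Bergen → Kristiansand → Tromsø: 5 + 25 + 6 = 36
Stavanger → Trondheim → Tromsø: 3 + 26 = 29
Stavanger → Drammen → Tromsø: 16 + 23 = 39
Best route has total 29 mi.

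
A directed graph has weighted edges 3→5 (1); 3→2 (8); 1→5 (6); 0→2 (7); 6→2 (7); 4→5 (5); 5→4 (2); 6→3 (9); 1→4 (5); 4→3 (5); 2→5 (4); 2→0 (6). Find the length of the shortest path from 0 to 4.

13

Routes from 0 to 4:
0 → 2 → 5 → 4: 7 + 4 + 2 = 13
Best route has total 13.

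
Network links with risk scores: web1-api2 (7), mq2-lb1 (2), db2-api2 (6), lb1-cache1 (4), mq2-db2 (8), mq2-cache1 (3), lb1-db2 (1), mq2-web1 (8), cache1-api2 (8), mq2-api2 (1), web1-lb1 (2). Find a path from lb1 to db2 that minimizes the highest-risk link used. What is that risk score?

Checking several routes:
lb1 - db2: max(1) = 1
lb1 - mq2 - api2 - db2: max(2, 1, 6) = 6
lb1 - cache1 - mq2 - api2 - db2: max(4, 3, 1, 6) = 6
Smallest bottleneck: 1.

1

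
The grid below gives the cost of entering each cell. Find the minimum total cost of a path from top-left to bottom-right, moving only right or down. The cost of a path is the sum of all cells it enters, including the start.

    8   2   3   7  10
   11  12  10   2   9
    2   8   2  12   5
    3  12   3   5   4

Take r0c0 → r0c1 → r0c2 → r1c2 → r2c2 → r3c2 → r3c3 → r3c4 for a total of 8 + 2 + 3 + 10 + 2 + 3 + 5 + 4 = 37.
For comparison, the top-then-right route costs 48.

37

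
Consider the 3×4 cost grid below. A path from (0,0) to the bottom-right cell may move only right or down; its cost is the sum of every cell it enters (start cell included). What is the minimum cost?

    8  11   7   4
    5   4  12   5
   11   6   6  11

40

Path [0,0] -> [1,0] -> [1,1] -> [2,1] -> [2,2] -> [2,3]: 8 + 5 + 4 + 6 + 6 + 11 = 40.
For comparison, the top-then-right route costs 46.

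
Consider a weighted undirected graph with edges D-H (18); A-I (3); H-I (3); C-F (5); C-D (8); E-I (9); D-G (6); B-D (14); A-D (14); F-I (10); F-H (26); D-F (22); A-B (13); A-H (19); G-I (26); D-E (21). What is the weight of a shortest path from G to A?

Checking several routes:
G → D → B → A: 6 + 14 + 13 = 33
G → I → A: 26 + 3 = 29
G → D → E → I → A: 6 + 21 + 9 + 3 = 39
G → D → A: 6 + 14 = 20
G → D → C → F → I → A: 6 + 8 + 5 + 10 + 3 = 32
G → D → H → I → A: 6 + 18 + 3 + 3 = 30
Shortest: 20.

20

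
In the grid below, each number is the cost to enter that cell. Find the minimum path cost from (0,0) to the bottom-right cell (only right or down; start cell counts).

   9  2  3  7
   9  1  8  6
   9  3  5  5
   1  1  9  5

Cheapest: (0,0) -> (0,1) -> (1,1) -> (2,1) -> (2,2) -> (2,3) -> (3,3)
  9 + 2 + 1 + 3 + 5 + 5 + 5 = 30
(Top row then right column would cost 37.)

30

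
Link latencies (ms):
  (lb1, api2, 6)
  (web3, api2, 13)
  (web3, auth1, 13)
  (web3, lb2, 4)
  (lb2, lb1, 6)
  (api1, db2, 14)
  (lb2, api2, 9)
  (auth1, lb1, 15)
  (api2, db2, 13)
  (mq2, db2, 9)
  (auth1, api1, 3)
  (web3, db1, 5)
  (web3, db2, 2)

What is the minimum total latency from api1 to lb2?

20

Some routes from api1 to lb2:
api1-auth1-web3-lb2: 3 + 13 + 4 = 20
api1-auth1-lb1-lb2: 3 + 15 + 6 = 24
api1-db2-web3-lb2: 14 + 2 + 4 = 20
The minimum is 20 ms.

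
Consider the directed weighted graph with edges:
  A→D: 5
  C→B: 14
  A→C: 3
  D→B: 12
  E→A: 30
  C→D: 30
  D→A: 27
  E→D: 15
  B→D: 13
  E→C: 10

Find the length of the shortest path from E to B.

24

Checking several routes:
E -> C -> B: 10 + 14 = 24
E -> D -> A -> C -> B: 15 + 27 + 3 + 14 = 59
E -> A -> D -> B: 30 + 5 + 12 = 47
E -> A -> C -> B: 30 + 3 + 14 = 47
E -> D -> B: 15 + 12 = 27
E -> C -> D -> B: 10 + 30 + 12 = 52
Best route has total 24.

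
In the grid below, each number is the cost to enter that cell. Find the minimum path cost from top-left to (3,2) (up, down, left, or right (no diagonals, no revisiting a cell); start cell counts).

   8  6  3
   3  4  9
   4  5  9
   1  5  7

Path [0,0] -> [1,0] -> [2,0] -> [3,0] -> [3,1] -> [3,2]: 8 + 3 + 4 + 1 + 5 + 7 = 28.

28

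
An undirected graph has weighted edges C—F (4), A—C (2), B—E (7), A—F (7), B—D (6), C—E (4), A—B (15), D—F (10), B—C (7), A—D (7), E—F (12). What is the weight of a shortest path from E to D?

A few of the E→D routes:
E → C → A → D: 4 + 2 + 7 = 13
E → C → F → D: 4 + 4 + 10 = 18
E → B → D: 7 + 6 = 13
E → C → B → D: 4 + 7 + 6 = 17
Shortest: 13.

13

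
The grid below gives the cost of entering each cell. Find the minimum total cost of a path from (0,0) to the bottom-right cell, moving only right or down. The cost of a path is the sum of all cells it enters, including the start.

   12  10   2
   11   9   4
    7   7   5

One optimal route is r0c0 -> r0c1 -> r0c2 -> r1c2 -> r2c2.
Its cost is 12 + 10 + 2 + 4 + 5 = 33.

33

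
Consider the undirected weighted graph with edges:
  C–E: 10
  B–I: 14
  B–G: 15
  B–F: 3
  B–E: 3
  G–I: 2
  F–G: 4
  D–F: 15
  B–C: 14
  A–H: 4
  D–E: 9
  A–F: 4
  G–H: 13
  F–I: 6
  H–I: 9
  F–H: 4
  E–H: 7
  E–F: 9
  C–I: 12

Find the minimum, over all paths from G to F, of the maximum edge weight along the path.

4

A few of the G→F routes:
G - F: max(4) = 4
G - I - H - A - F: max(2, 9, 4, 4) = 9
G - I - F: max(2, 6) = 6
Best route has worst link 4.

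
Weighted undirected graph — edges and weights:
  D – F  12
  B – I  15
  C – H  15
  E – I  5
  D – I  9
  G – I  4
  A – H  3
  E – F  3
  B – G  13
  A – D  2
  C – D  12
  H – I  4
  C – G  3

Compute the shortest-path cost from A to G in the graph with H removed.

Routes from A to G avoiding H:
A - D - C - G: 2 + 12 + 3 = 17
A - D - F - E - I - B - G: 2 + 12 + 3 + 5 + 15 + 13 = 50
A - D - F - E - I - G: 2 + 12 + 3 + 5 + 4 = 26
A - D - I - G: 2 + 9 + 4 = 15
A - D - I - B - G: 2 + 9 + 15 + 13 = 39
The minimum is 15.

15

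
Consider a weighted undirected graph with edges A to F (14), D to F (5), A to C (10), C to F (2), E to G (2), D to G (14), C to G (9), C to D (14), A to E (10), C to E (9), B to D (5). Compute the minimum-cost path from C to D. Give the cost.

Some routes from C to D:
C -> G -> D: 9 + 14 = 23
C -> D: 14
C -> F -> D: 2 + 5 = 7
The minimum is 7.

7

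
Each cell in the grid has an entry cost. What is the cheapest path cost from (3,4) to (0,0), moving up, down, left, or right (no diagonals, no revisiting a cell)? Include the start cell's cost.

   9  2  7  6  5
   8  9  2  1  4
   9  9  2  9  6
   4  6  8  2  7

38

One optimal route is (3,4) -> (2,4) -> (1,4) -> (1,3) -> (1,2) -> (0,2) -> (0,1) -> (0,0).
Its cost is 7 + 6 + 4 + 1 + 2 + 7 + 2 + 9 = 38.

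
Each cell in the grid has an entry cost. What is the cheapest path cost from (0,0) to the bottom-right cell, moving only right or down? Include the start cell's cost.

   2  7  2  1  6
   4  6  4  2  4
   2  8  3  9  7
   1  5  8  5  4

29

Take (0,0)→(0,1)→(0,2)→(0,3)→(1,3)→(1,4)→(2,4)→(3,4) for a total of 2 + 7 + 2 + 1 + 2 + 4 + 7 + 4 = 29.
For comparison, the top-then-right route costs 33.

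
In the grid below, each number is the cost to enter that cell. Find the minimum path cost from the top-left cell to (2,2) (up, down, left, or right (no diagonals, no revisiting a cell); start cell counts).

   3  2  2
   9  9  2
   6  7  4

13

Cheapest: r0c0 -> r0c1 -> r0c2 -> r1c2 -> r2c2
  3 + 2 + 2 + 2 + 4 = 13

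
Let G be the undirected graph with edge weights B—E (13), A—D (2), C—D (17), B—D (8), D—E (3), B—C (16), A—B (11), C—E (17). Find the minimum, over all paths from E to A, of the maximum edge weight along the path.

Some routes from E to A:
E→D→A: max(3, 2) = 3
E→D→B→A: max(3, 8, 11) = 11
E→B→A: max(13, 11) = 13
E→B→D→A: max(13, 8, 2) = 13
E→D→C→B→A: max(3, 17, 16, 11) = 17
Best route has worst link 3.

3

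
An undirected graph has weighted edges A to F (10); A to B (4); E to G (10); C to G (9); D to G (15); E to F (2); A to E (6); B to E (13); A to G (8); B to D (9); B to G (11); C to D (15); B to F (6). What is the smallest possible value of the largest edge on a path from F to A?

Checking several routes:
F -> B -> A: max(6, 4) = 6
F -> E -> A: max(2, 6) = 6
F -> A: max(10) = 10
F -> B -> G -> A: max(6, 11, 8) = 11
F -> E -> G -> A: max(2, 10, 8) = 10
The minimum achievable maximum is 6.

6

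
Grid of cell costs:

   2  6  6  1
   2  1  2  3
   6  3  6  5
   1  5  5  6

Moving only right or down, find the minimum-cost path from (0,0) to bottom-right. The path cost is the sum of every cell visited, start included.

One optimal route is r0c0 → r1c0 → r1c1 → r1c2 → r1c3 → r2c3 → r3c3.
Its cost is 2 + 2 + 1 + 2 + 3 + 5 + 6 = 21.
(Top row then right column would cost 29.)

21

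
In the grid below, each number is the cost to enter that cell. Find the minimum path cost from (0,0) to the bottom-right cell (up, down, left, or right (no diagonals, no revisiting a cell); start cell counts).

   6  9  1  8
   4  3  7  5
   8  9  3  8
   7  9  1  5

29

Take r0c0→r1c0→r1c1→r1c2→r2c2→r3c2→r3c3 for a total of 6 + 4 + 3 + 7 + 3 + 1 + 5 = 29.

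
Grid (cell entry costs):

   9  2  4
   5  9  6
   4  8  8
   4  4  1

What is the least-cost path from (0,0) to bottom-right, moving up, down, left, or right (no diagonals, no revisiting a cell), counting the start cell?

Cheapest: r0c0 -> r1c0 -> r2c0 -> r3c0 -> r3c1 -> r3c2
  9 + 5 + 4 + 4 + 4 + 1 = 27

27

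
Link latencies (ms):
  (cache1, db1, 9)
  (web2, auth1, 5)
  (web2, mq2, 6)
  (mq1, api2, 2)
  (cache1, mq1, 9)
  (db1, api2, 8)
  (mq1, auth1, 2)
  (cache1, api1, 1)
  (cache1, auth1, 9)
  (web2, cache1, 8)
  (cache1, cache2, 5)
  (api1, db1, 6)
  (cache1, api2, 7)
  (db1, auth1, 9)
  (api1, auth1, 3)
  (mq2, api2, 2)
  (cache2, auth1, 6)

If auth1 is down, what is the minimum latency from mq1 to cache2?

A few of the mq1→cache2 routes:
mq1→api2→cache1→cache2: 2 + 7 + 5 = 14
mq1→api2→db1→api1→cache1→cache2: 2 + 8 + 6 + 1 + 5 = 22
mq1→cache1→cache2: 9 + 5 = 14
Shortest: 14 ms.

14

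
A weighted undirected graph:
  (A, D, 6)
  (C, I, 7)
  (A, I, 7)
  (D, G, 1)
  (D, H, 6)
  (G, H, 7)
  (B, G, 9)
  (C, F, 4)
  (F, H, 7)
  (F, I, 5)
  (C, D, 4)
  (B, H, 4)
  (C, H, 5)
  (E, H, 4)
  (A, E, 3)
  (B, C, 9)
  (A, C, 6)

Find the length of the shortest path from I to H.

12

Comparing a few candidate routes:
I-F-C-H: 5 + 4 + 5 = 14
I-F-H: 5 + 7 = 12
I-C-D-H: 7 + 4 + 6 = 17
I-C-H: 7 + 5 = 12
I-A-E-H: 7 + 3 + 4 = 14
The minimum is 12.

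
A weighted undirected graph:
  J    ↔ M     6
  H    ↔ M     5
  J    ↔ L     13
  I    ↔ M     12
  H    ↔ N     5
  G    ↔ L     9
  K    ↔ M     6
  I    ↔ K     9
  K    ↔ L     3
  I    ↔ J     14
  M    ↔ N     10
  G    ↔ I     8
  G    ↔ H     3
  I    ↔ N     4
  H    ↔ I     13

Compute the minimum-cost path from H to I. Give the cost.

9

Some routes from H to I:
H-M-K-I: 5 + 6 + 9 = 20
H-G-I: 3 + 8 = 11
H-M-N-I: 5 + 10 + 4 = 19
H-M-I: 5 + 12 = 17
H-I: 13
H-N-I: 5 + 4 = 9
The minimum is 9.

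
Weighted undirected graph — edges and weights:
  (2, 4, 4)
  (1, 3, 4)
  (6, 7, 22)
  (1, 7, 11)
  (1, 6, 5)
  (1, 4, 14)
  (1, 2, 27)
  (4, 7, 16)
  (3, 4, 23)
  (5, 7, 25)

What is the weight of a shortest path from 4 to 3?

18

Candidate routes:
4→2→1→3: 4 + 27 + 4 = 35
4→7→6→1→3: 16 + 22 + 5 + 4 = 47
4→1→3: 14 + 4 = 18
4→7→1→3: 16 + 11 + 4 = 31
4→3: 23
The minimum is 18.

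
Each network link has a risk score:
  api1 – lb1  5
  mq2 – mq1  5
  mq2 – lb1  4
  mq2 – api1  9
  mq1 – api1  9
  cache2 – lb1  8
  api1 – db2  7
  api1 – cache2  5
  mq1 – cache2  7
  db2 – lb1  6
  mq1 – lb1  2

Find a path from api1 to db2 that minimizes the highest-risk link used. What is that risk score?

Checking several routes:
api1→lb1→db2: max(5, 6) = 6
api1→db2: max(7) = 7
api1→cache2→mq1→lb1→db2: max(5, 7, 2, 6) = 7
Best route has worst link 6.

6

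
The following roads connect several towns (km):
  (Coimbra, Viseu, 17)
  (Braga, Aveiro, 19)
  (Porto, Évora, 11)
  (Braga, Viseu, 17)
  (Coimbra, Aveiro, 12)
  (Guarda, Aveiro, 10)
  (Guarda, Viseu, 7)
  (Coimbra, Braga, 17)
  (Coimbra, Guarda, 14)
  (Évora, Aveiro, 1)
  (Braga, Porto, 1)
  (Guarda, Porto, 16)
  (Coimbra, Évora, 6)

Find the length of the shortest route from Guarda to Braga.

17

Comparing a few candidate routes:
Guarda→Viseu→Braga: 7 + 17 = 24
Guarda→Aveiro→Évora→Porto→Braga: 10 + 1 + 11 + 1 = 23
Guarda→Aveiro→Braga: 10 + 19 = 29
Guarda→Coimbra→Évora→Porto→Braga: 14 + 6 + 11 + 1 = 32
Guarda→Coimbra→Braga: 14 + 17 = 31
Guarda→Porto→Braga: 16 + 1 = 17
Shortest: 17 km.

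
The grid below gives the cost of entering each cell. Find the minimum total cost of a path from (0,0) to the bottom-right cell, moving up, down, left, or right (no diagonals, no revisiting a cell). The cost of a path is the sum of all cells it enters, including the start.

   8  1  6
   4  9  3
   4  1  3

One optimal route is [0,0] [1,0] [2,0] [2,1] [2,2].
Its cost is 8 + 4 + 4 + 1 + 3 = 20.

20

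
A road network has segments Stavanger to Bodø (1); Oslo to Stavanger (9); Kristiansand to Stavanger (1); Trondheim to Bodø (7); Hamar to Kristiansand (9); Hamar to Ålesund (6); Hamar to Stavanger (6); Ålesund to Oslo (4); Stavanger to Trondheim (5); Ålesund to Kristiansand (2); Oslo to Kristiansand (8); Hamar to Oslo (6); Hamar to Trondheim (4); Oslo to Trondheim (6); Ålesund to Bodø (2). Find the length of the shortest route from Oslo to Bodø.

6

Comparing a few candidate routes:
Oslo - Stavanger - Bodø: 9 + 1 = 10
Oslo - Kristiansand - Stavanger - Bodø: 8 + 1 + 1 = 10
Oslo - Ålesund - Kristiansand - Stavanger - Bodø: 4 + 2 + 1 + 1 = 8
Oslo - Ålesund - Bodø: 4 + 2 = 6
Oslo - Kristiansand - Ålesund - Bodø: 8 + 2 + 2 = 12
Best route has total 6 mi.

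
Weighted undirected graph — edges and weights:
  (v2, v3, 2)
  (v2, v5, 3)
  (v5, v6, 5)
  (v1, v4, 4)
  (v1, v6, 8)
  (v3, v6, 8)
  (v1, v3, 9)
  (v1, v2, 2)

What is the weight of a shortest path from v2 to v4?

6

A few of the v2→v4 routes:
v2 - v3 - v1 - v4: 2 + 9 + 4 = 15
v2 - v5 - v6 - v1 - v4: 3 + 5 + 8 + 4 = 20
v2 - v1 - v4: 2 + 4 = 6
v2 - v3 - v6 - v1 - v4: 2 + 8 + 8 + 4 = 22
Best route has total 6.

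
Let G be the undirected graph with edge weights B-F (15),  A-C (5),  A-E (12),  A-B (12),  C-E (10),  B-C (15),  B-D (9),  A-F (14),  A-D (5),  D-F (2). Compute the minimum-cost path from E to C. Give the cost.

10

A few of the E→C routes:
E -> A -> B -> C: 12 + 12 + 15 = 39
E -> C: 10
E -> A -> D -> F -> B -> C: 12 + 5 + 2 + 15 + 15 = 49
E -> A -> D -> B -> C: 12 + 5 + 9 + 15 = 41
E -> A -> C: 12 + 5 = 17
Shortest: 10.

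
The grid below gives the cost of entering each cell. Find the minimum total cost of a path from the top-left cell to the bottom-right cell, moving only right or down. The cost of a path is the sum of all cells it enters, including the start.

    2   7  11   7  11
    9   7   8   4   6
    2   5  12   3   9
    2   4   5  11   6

41

Cheapest: r0c0→r1c0→r2c0→r3c0→r3c1→r3c2→r3c3→r3c4
  2 + 9 + 2 + 2 + 4 + 5 + 11 + 6 = 41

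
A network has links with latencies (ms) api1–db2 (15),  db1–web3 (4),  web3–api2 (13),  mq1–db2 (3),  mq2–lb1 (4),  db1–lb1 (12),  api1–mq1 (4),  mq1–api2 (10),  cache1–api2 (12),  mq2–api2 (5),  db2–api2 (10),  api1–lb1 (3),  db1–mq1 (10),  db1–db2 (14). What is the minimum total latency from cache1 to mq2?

A few of the cache1→mq2 routes:
cache1-api2-mq1-db2-api1-lb1-mq2: 12 + 10 + 3 + 15 + 3 + 4 = 47
cache1-api2-db2-api1-lb1-mq2: 12 + 10 + 15 + 3 + 4 = 44
cache1-api2-mq1-api1-lb1-mq2: 12 + 10 + 4 + 3 + 4 = 33
cache1-api2-mq2: 12 + 5 = 17
cache1-api2-web3-db1-lb1-mq2: 12 + 13 + 4 + 12 + 4 = 45
cache1-api2-db2-mq1-api1-lb1-mq2: 12 + 10 + 3 + 4 + 3 + 4 = 36
Best route has total 17 ms.

17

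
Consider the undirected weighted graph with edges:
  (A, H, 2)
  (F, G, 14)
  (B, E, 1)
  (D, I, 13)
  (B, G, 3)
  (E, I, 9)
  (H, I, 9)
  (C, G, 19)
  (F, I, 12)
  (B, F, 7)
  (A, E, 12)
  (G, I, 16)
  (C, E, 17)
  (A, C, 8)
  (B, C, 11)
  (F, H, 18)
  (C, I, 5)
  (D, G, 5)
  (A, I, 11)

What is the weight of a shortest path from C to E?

Comparing a few candidate routes:
C→E: 17
C→A→E: 8 + 12 = 20
C→I→E: 5 + 9 = 14
C→B→E: 11 + 1 = 12
Shortest: 12.

12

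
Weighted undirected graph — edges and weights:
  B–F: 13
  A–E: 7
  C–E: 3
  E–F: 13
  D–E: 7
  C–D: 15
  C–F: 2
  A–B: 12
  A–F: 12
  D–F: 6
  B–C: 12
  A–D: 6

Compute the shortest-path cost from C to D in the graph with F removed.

Checking several routes:
C -> E -> A -> D: 3 + 7 + 6 = 16
C -> B -> A -> D: 12 + 12 + 6 = 30
C -> E -> D: 3 + 7 = 10
C -> D: 15
The minimum is 10.

10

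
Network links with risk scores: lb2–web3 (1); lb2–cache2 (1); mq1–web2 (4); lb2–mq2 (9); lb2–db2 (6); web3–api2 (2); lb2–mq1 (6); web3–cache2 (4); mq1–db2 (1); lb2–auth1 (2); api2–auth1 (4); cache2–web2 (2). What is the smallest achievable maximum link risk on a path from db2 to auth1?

Checking several routes:
db2 -> mq1 -> web2 -> cache2 -> lb2 -> auth1: max(1, 4, 2, 1, 2) = 4
db2 -> mq1 -> web2 -> cache2 -> web3 -> api2 -> auth1: max(1, 4, 2, 4, 2, 4) = 4
db2 -> mq1 -> web2 -> cache2 -> lb2 -> web3 -> api2 -> auth1: max(1, 4, 2, 1, 1, 2, 4) = 4
db2 -> mq1 -> web2 -> cache2 -> web3 -> lb2 -> auth1: max(1, 4, 2, 4, 1, 2) = 4
db2 -> mq1 -> lb2 -> web3 -> api2 -> auth1: max(1, 6, 1, 2, 4) = 6
The minimum achievable maximum is 4.

4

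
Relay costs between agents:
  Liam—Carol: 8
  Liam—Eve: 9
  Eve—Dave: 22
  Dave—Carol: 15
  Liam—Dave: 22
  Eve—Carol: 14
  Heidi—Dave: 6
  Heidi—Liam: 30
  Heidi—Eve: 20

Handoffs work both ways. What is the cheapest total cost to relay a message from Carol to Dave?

Comparing a few candidate routes:
Carol-Eve-Dave: 14 + 22 = 36
Carol-Liam-Dave: 8 + 22 = 30
Carol-Dave: 15
The minimum is 15.

15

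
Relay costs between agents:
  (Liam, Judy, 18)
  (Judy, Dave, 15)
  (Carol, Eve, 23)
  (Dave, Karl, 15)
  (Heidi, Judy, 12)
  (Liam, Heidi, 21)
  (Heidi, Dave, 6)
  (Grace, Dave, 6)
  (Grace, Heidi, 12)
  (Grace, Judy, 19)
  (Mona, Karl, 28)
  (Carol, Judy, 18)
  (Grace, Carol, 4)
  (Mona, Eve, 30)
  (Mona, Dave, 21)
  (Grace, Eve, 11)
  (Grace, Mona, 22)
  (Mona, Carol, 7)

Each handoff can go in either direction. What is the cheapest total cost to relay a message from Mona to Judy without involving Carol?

36

Checking several routes:
Mona-Grace-Judy: 22 + 19 = 41
Mona-Dave-Judy: 21 + 15 = 36
Mona-Dave-Heidi-Judy: 21 + 6 + 12 = 39
Best route has total 36.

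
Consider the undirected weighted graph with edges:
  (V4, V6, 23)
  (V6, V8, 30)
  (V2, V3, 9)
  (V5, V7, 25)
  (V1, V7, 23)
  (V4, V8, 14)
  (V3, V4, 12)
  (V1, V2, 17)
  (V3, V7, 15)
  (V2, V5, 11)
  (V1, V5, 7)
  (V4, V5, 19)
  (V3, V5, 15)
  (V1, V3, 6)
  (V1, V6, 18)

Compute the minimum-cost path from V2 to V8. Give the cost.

Comparing a few candidate routes:
V2→V3→V4→V8: 9 + 12 + 14 = 35
V2→V5→V1→V3→V4→V8: 11 + 7 + 6 + 12 + 14 = 50
V2→V5→V4→V8: 11 + 19 + 14 = 44
V2→V1→V3→V4→V8: 17 + 6 + 12 + 14 = 49
Best route has total 35.

35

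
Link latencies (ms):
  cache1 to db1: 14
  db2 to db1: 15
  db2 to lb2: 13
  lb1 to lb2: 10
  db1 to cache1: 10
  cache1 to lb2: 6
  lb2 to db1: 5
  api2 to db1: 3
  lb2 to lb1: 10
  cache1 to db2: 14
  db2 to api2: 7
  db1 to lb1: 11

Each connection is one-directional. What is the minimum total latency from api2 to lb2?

Paths from api2 to lb2:
api2 -> db1 -> lb1 -> lb2: 3 + 11 + 10 = 24
api2 -> db1 -> cache1 -> lb2: 3 + 10 + 6 = 19
api2 -> db1 -> cache1 -> db2 -> lb2: 3 + 10 + 14 + 13 = 40
The minimum is 19 ms.

19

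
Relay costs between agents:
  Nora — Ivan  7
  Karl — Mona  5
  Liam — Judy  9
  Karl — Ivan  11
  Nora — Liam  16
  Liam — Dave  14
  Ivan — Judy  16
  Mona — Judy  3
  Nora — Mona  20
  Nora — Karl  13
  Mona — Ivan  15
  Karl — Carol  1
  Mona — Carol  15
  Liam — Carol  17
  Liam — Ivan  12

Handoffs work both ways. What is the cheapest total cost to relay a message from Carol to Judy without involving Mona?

A few of the Carol→Judy routes:
Carol -> Karl -> Ivan -> Liam -> Judy: 1 + 11 + 12 + 9 = 33
Carol -> Karl -> Ivan -> Judy: 1 + 11 + 16 = 28
Carol -> Liam -> Judy: 17 + 9 = 26
Best route has total 26.

26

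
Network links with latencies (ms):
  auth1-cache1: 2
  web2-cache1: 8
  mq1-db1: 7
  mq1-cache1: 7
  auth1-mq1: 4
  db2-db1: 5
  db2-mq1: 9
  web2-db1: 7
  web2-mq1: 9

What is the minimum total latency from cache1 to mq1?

Candidate routes:
cache1→auth1→mq1: 2 + 4 = 6
cache1→web2→db1→db2→mq1: 8 + 7 + 5 + 9 = 29
cache1→web2→mq1: 8 + 9 = 17
cache1→mq1: 7
cache1→web2→db1→mq1: 8 + 7 + 7 = 22
Best route has total 6 ms.

6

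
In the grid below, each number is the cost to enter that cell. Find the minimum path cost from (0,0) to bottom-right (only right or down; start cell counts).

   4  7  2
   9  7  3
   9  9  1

17

Take [0,0] -> [0,1] -> [0,2] -> [1,2] -> [2,2] for a total of 4 + 7 + 2 + 3 + 1 = 17.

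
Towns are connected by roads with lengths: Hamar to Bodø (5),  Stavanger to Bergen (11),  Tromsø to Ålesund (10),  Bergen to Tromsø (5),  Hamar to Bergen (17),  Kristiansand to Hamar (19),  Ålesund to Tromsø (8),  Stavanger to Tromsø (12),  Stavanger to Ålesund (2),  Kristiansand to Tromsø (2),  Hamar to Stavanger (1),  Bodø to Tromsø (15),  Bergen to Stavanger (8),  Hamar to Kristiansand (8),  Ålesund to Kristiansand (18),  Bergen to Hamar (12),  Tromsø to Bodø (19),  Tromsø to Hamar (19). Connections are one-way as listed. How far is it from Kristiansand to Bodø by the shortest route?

21

Comparing a few candidate routes:
Kristiansand-Hamar-Stavanger-Tromsø-Bodø: 19 + 1 + 12 + 19 = 51
Kristiansand-Hamar-Stavanger-Bergen-Tromsø-Bodø: 19 + 1 + 11 + 5 + 19 = 55
Kristiansand-Tromsø-Bodø: 2 + 19 = 21
Kristiansand-Tromsø-Hamar-Bodø: 2 + 19 + 5 = 26
Kristiansand-Hamar-Bodø: 19 + 5 = 24
Kristiansand-Hamar-Stavanger-Ålesund-Tromsø-Bodø: 19 + 1 + 2 + 8 + 19 = 49
The minimum is 21.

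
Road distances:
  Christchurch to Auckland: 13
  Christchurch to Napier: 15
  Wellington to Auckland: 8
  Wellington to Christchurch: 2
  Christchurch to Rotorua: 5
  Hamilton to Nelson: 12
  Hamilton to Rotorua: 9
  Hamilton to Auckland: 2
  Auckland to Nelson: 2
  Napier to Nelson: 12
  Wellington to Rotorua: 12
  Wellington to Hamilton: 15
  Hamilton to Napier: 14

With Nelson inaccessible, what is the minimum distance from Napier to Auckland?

Checking several routes:
Napier -> Christchurch -> Wellington -> Hamilton -> Auckland: 15 + 2 + 15 + 2 = 34
Napier -> Christchurch -> Rotorua -> Hamilton -> Auckland: 15 + 5 + 9 + 2 = 31
Napier -> Christchurch -> Auckland: 15 + 13 = 28
Napier -> Christchurch -> Wellington -> Auckland: 15 + 2 + 8 = 25
Napier -> Hamilton -> Wellington -> Auckland: 14 + 15 + 8 = 37
Napier -> Hamilton -> Auckland: 14 + 2 = 16
The minimum is 16.

16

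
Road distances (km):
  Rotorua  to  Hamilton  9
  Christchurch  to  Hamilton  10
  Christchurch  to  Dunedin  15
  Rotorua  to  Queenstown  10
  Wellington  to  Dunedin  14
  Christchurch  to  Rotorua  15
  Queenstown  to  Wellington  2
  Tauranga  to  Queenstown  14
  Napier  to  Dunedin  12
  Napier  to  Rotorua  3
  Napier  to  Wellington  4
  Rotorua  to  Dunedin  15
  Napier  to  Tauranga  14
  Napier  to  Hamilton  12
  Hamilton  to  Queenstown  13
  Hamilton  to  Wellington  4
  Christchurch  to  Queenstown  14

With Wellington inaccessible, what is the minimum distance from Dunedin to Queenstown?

25

A few of the Dunedin→Queenstown routes:
Dunedin → Christchurch → Queenstown: 15 + 14 = 29
Dunedin → Rotorua → Queenstown: 15 + 10 = 25
Dunedin → Napier → Rotorua → Queenstown: 12 + 3 + 10 = 25
The minimum is 25 km.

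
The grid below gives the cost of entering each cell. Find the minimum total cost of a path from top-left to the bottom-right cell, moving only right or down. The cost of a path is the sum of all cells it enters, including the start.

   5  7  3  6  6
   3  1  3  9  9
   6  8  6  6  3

Best path: r0c0 r1c0 r1c1 r1c2 r2c2 r2c3 r2c4
Cost: 5 + 3 + 1 + 3 + 6 + 6 + 3 = 27
For comparison, the top-then-right route costs 39.

27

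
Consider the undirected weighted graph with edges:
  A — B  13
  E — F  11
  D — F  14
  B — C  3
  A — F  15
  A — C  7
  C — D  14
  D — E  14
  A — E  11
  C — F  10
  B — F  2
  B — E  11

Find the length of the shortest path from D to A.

21

A few of the D→A routes:
D → F → A: 14 + 15 = 29
D → E → A: 14 + 11 = 25
D → C → A: 14 + 7 = 21
D → F → B → C → A: 14 + 2 + 3 + 7 = 26
Shortest: 21.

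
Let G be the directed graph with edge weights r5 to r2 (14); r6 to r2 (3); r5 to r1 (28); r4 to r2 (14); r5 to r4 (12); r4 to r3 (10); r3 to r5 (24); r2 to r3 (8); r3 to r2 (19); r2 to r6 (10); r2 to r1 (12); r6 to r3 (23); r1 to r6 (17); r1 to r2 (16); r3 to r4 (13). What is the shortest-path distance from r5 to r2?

14

Comparing a few candidate routes:
r5-r4-r3-r2: 12 + 10 + 19 = 41
r5-r1-r2: 28 + 16 = 44
r5-r4-r2: 12 + 14 = 26
r5-r2: 14
The minimum is 14.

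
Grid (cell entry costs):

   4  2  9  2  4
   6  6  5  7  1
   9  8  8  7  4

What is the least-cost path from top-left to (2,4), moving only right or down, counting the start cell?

26

One optimal route is r0c0 r0c1 r0c2 r0c3 r0c4 r1c4 r2c4.
Its cost is 4 + 2 + 9 + 2 + 4 + 1 + 4 = 26.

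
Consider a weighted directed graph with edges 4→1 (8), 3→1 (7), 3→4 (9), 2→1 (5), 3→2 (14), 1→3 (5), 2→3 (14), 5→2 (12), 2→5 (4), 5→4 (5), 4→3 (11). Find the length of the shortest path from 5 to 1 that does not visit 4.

17

Routes from 5 to 1 avoiding 4:
5 - 2 - 1: 12 + 5 = 17
5 - 2 - 3 - 1: 12 + 14 + 7 = 33
The minimum is 17.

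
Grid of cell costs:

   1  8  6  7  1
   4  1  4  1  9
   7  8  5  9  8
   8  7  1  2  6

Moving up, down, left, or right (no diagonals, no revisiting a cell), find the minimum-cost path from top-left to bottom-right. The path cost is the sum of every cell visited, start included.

24

One optimal route is r0c0→r1c0→r1c1→r1c2→r2c2→r3c2→r3c3→r3c4.
Its cost is 1 + 4 + 1 + 4 + 5 + 1 + 2 + 6 = 24.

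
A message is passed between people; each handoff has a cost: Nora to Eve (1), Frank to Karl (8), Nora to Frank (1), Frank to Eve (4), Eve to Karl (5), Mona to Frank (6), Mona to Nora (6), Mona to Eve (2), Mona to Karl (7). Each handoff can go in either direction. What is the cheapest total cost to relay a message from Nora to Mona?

Comparing a few candidate routes:
Nora→Eve→Mona: 1 + 2 = 3
Nora→Frank→Eve→Mona: 1 + 4 + 2 = 7
Nora→Mona: 6
Nora→Frank→Mona: 1 + 6 = 7
Shortest: 3.

3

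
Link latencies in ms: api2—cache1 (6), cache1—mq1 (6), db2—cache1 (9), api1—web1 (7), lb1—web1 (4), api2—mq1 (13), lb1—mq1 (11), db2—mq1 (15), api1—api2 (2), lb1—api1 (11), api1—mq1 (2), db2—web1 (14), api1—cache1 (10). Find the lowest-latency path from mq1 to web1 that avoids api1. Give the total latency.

Paths from mq1 to web1 avoiding api1:
mq1-api2-cache1-db2-web1: 13 + 6 + 9 + 14 = 42
mq1-lb1-web1: 11 + 4 = 15
mq1-cache1-db2-web1: 6 + 9 + 14 = 29
mq1-db2-web1: 15 + 14 = 29
Shortest: 15 ms.

15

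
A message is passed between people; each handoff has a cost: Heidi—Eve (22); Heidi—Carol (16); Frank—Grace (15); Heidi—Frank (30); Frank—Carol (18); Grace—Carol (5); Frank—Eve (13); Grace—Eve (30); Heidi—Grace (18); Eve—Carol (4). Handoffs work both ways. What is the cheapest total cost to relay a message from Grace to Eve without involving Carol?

28

A few of the Grace→Eve routes:
Grace-Heidi-Eve: 18 + 22 = 40
Grace-Heidi-Frank-Eve: 18 + 30 + 13 = 61
Grace-Frank-Eve: 15 + 13 = 28
Grace-Eve: 30
The minimum is 28.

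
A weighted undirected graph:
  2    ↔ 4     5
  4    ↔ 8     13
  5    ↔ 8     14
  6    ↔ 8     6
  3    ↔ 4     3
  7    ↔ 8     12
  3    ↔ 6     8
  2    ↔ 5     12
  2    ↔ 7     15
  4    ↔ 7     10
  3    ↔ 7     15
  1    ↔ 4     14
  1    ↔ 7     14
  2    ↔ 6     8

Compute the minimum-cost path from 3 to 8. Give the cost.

14

Checking several routes:
3 -> 6 -> 8: 8 + 6 = 14
3 -> 4 -> 7 -> 8: 3 + 10 + 12 = 25
3 -> 4 -> 8: 3 + 13 = 16
3 -> 7 -> 8: 15 + 12 = 27
3 -> 6 -> 2 -> 4 -> 8: 8 + 8 + 5 + 13 = 34
3 -> 4 -> 2 -> 6 -> 8: 3 + 5 + 8 + 6 = 22
Shortest: 14.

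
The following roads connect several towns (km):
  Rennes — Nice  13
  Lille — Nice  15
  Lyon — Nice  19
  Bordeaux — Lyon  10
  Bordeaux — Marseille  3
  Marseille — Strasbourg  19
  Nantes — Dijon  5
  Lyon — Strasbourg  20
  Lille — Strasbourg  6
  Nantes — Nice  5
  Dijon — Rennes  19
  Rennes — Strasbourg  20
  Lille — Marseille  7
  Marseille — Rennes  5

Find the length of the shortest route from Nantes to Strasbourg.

26

A few of the Nantes→Strasbourg routes:
Nantes - Nice - Rennes - Strasbourg: 5 + 13 + 20 = 38
Nantes - Nice - Rennes - Marseille - Strasbourg: 5 + 13 + 5 + 19 = 42
Nantes - Dijon - Rennes - Marseille - Lille - Strasbourg: 5 + 19 + 5 + 7 + 6 = 42
Nantes - Nice - Rennes - Marseille - Lille - Strasbourg: 5 + 13 + 5 + 7 + 6 = 36
Nantes - Nice - Lille - Strasbourg: 5 + 15 + 6 = 26
Shortest: 26 km.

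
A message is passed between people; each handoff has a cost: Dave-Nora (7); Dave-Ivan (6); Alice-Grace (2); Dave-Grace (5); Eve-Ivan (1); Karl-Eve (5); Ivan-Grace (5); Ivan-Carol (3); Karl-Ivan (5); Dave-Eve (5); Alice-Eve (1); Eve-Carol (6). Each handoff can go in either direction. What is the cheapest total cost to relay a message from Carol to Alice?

Comparing a few candidate routes:
Carol -> Ivan -> Eve -> Alice: 3 + 1 + 1 = 5
Carol -> Ivan -> Grace -> Alice: 3 + 5 + 2 = 10
Carol -> Eve -> Ivan -> Grace -> Alice: 6 + 1 + 5 + 2 = 14
Carol -> Eve -> Alice: 6 + 1 = 7
Shortest: 5.

5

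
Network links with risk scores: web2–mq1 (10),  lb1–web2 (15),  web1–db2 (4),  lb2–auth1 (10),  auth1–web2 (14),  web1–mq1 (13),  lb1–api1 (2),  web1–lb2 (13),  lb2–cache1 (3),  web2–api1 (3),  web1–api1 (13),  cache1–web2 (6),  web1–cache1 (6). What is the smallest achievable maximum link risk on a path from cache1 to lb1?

Checking several routes:
cache1 - web1 - mq1 - web2 - api1 - lb1: max(6, 13, 10, 3, 2) = 13
cache1 - web1 - api1 - lb1: max(6, 13, 2) = 13
cache1 - lb2 - web1 - mq1 - web2 - api1 - lb1: max(3, 13, 13, 10, 3, 2) = 13
cache1 - web2 - api1 - lb1: max(6, 3, 2) = 6
Best route has worst link 6.

6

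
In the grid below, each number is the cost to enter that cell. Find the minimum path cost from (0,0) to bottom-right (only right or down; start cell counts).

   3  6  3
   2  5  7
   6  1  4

15

Best path: r0c0 r1c0 r1c1 r2c1 r2c2
Cost: 3 + 2 + 5 + 1 + 4 = 15
(Top row then right column would cost 23.)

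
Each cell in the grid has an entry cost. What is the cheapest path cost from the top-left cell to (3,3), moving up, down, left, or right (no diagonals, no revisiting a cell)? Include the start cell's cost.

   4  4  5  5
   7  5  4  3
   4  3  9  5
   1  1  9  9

34

Best path: r0c0 r0c1 r0c2 r1c2 r1c3 r2c3 r3c3
Cost: 4 + 4 + 5 + 4 + 3 + 5 + 9 = 34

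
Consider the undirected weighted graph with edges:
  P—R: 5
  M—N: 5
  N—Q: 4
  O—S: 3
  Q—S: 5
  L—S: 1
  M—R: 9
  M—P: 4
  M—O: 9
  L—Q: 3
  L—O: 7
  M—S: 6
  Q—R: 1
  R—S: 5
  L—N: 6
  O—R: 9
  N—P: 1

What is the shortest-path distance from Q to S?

A few of the Q→S routes:
Q -> N -> L -> S: 4 + 6 + 1 = 11
Q -> L -> O -> S: 3 + 7 + 3 = 13
Q -> R -> S: 1 + 5 = 6
Q -> S: 5
Q -> L -> S: 3 + 1 = 4
Q -> R -> O -> S: 1 + 9 + 3 = 13
Best route has total 4.

4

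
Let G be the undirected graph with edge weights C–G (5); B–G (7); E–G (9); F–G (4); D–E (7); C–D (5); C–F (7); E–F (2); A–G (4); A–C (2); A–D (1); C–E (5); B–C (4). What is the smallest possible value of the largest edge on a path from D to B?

Comparing a few candidate routes:
D→A→G→C→B: max(1, 4, 5, 4) = 5
D→A→G→B: max(1, 4, 7) = 7
D→C→B: max(5, 4) = 5
D→A→C→B: max(1, 2, 4) = 4
D→A→G→F→E→C→B: max(1, 4, 4, 2, 5, 4) = 5
Smallest bottleneck: 4.

4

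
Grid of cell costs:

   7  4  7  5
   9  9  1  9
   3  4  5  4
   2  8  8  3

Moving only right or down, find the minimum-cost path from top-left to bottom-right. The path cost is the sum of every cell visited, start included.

Take r0c0 → r0c1 → r0c2 → r1c2 → r2c2 → r2c3 → r3c3 for a total of 7 + 4 + 7 + 1 + 5 + 4 + 3 = 31.
For comparison, the top-then-right route costs 39.

31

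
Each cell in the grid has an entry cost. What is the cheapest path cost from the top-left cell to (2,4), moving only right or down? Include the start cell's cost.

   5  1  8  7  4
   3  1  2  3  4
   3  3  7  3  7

One optimal route is r0c0→r0c1→r1c1→r1c2→r1c3→r2c3→r2c4.
Its cost is 5 + 1 + 1 + 2 + 3 + 3 + 7 = 22.

22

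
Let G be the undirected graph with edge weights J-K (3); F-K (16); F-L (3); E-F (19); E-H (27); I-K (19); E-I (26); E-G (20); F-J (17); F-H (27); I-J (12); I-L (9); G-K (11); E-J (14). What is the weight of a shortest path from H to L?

Comparing a few candidate routes:
H → E → F → L: 27 + 19 + 3 = 49
H → F → L: 27 + 3 = 30
H → E → J → F → L: 27 + 14 + 17 + 3 = 61
H → E → I → L: 27 + 26 + 9 = 62
Best route has total 30.

30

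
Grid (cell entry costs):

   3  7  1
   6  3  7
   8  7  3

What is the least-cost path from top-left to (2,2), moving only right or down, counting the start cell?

Path [0,0] → [0,1] → [0,2] → [1,2] → [2,2]: 3 + 7 + 1 + 7 + 3 = 21.

21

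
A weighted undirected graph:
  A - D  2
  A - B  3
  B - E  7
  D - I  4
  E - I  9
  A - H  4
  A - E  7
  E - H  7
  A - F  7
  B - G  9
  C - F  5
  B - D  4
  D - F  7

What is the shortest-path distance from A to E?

Comparing a few candidate routes:
A - B - E: 3 + 7 = 10
A - E: 7
A - D - B - E: 2 + 4 + 7 = 13
A - H - E: 4 + 7 = 11
The minimum is 7.

7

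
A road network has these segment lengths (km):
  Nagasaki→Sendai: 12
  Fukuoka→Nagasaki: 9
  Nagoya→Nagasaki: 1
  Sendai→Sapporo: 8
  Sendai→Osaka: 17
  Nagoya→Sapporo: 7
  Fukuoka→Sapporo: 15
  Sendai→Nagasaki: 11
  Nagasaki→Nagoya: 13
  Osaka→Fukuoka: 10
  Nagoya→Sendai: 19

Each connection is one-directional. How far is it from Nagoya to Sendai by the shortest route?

13

Candidate routes:
Nagoya→Nagasaki→Sendai: 1 + 12 = 13
Nagoya→Sendai: 19
The minimum is 13 km.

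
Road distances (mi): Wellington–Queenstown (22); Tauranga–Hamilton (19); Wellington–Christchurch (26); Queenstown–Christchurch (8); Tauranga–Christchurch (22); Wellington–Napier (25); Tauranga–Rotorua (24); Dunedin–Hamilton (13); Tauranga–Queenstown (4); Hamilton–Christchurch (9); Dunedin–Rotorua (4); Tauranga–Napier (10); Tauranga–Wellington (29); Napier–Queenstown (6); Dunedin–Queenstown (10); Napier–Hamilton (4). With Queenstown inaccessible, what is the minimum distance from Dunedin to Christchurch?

22

Some routes from Dunedin to Christchurch avoiding Queenstown:
Dunedin-Rotorua-Tauranga-Christchurch: 4 + 24 + 22 = 50
Dunedin-Hamilton-Tauranga-Christchurch: 13 + 19 + 22 = 54
Dunedin-Rotorua-Tauranga-Hamilton-Christchurch: 4 + 24 + 19 + 9 = 56
Dunedin-Hamilton-Christchurch: 13 + 9 = 22
Dunedin-Rotorua-Tauranga-Napier-Hamilton-Christchurch: 4 + 24 + 10 + 4 + 9 = 51
Dunedin-Hamilton-Napier-Tauranga-Christchurch: 13 + 4 + 10 + 22 = 49
The minimum is 22 mi.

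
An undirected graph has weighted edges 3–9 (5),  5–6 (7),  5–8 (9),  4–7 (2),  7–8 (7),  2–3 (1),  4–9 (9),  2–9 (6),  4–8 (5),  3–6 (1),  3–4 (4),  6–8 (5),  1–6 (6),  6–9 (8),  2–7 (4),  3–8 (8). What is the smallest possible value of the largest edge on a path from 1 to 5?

Checking several routes:
1-6-9-3-2-7-8-5: max(6, 8, 5, 1, 4, 7, 9) = 9
1-6-5: max(6, 7) = 7
1-6-9-3-2-7-4-8-5: max(6, 8, 5, 1, 4, 2, 5, 9) = 9
Smallest bottleneck: 7.

7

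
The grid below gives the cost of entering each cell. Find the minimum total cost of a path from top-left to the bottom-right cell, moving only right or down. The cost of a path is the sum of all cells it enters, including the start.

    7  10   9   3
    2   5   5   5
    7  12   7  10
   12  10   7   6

Take [0,0] → [1,0] → [1,1] → [1,2] → [2,2] → [3,2] → [3,3] for a total of 7 + 2 + 5 + 5 + 7 + 7 + 6 = 39.

39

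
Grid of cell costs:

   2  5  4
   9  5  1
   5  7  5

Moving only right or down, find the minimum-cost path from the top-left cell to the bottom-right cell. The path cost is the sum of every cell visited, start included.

One optimal route is [0,0] [0,1] [0,2] [1,2] [2,2].
Its cost is 2 + 5 + 4 + 1 + 5 = 17.

17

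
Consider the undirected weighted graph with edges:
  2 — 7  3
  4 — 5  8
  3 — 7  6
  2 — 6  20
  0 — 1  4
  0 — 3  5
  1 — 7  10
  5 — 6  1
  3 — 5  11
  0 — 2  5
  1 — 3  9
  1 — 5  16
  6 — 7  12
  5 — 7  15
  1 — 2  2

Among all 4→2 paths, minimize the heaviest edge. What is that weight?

Some routes from 4 to 2:
4 -> 5 -> 3 -> 0 -> 1 -> 2: max(8, 11, 5, 4, 2) = 11
4 -> 5 -> 3 -> 1 -> 0 -> 2: max(8, 11, 9, 4, 5) = 11
4 -> 5 -> 3 -> 1 -> 2: max(8, 11, 9, 2) = 11
4 -> 5 -> 3 -> 1 -> 7 -> 2: max(8, 11, 9, 10, 3) = 11
Smallest bottleneck: 11.

11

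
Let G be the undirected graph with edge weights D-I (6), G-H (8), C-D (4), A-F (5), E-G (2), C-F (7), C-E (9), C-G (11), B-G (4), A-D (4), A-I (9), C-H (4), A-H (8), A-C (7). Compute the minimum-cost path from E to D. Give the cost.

13

A few of the E→D routes:
E - G - C - A - D: 2 + 11 + 7 + 4 = 24
E - G - C - D: 2 + 11 + 4 = 17
E - G - H - A - D: 2 + 8 + 8 + 4 = 22
E - C - A - D: 9 + 7 + 4 = 20
E - C - D: 9 + 4 = 13
E - G - H - C - D: 2 + 8 + 4 + 4 = 18
Shortest: 13.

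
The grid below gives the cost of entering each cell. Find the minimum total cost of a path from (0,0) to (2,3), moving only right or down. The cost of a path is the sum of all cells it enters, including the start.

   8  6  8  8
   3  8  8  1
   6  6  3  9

35

Cheapest: (0,0) -> (1,0) -> (2,0) -> (2,1) -> (2,2) -> (2,3)
  8 + 3 + 6 + 6 + 3 + 9 = 35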